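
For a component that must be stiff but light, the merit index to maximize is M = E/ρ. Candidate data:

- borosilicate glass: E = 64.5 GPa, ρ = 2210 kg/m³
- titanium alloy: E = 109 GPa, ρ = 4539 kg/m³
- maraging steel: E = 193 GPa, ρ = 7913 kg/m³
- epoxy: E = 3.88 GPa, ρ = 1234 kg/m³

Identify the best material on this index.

borosilicate glass

Computing M directly (units already consistent):
  borosilicate glass: M = 29.2 MN·m/kg
  maraging steel: M = 24.4 MN·m/kg
  titanium alloy: M = 24.0 MN·m/kg
  epoxy: M = 3.14 MN·m/kg
Borosilicate glass has the largest M.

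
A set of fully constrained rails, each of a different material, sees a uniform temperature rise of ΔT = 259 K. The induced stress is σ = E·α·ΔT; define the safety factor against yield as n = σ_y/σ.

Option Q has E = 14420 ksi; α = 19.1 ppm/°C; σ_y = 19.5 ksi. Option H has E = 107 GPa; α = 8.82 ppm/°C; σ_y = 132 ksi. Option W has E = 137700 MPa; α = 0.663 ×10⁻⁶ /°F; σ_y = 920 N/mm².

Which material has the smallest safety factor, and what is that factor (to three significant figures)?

option Q, n = 0.273

Converting E to GPa, α to ×10⁻⁶/K, σ_y to MPa, then σ and n for each:
  option Q: E = 99.42, α = 19.1, σ_y = 134.4 → σ = 492 MPa, n = 0.273
  option H: E = 107.0, α = 8.82, σ_y = 910.1 → σ = 244 MPa, n = 3.72
  option W: E = 137.7, α = 1.19, σ_y = 920.0 → σ = 42.6 MPa, n = 21.6
Option Q has the lowest safety factor, n = 0.273.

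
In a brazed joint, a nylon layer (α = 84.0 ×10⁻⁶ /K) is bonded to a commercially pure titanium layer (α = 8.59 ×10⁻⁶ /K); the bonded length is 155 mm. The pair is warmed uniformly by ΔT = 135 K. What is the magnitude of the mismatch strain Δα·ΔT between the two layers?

0.0102

Δα = |84.0 − 8.59|×10⁻⁶/K = 75.4×10⁻⁶/K.
Mismatch strain = Δα·ΔT = 75.4×10⁻⁶ × 135.0 = 0.0102.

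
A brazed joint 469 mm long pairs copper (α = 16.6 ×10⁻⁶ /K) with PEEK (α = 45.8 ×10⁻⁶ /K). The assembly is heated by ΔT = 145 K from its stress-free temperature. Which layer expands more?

PEEK

α(copper) = 16.6×10⁻⁶/K vs α(PEEK) = 45.8×10⁻⁶/K.
Higher α expands more for the same ΔT: PEEK.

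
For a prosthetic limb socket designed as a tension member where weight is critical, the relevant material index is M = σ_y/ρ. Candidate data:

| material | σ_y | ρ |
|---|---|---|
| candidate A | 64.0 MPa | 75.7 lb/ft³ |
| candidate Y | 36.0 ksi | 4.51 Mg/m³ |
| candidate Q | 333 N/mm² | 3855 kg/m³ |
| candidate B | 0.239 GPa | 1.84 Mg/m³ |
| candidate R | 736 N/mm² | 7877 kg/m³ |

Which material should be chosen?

Convert each candidate to consistent units, then evaluate M:
  candidate A: σ_y = 64.00 MPa, ρ = 1213 kg/m³
  candidate Y: σ_y = 248.2 MPa, ρ = 4510 kg/m³
  candidate Q: σ_y = 333.0 MPa, ρ = 3855 kg/m³
  candidate B: σ_y = 239.0 MPa, ρ = 1840 kg/m³
  candidate R: σ_y = 736.0 MPa, ρ = 7877 kg/m³
  candidate B: M = 130 kN·m/kg
  candidate R: M = 93.4 kN·m/kg
  candidate Q: M = 86.4 kN·m/kg
  candidate Y: M = 55.0 kN·m/kg
  candidate A: M = 52.8 kN·m/kg
Candidate B ranks first.

candidate B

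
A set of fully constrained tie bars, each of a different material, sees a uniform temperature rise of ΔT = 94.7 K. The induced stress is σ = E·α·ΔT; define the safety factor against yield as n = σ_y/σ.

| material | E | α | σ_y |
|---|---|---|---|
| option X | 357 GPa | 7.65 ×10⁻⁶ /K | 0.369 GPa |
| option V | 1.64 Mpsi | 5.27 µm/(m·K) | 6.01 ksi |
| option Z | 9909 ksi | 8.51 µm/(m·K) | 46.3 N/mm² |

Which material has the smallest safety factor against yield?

Per material, after unit conversion:
  option X: E = 357.0, α = 7.65, σ_y = 369.0 → σ = 259 MPa, n = 1.43
  option V: E = 11.31, α = 5.27, σ_y = 41.44 → σ = 5.64 MPa, n = 7.34
  option Z: E = 68.32, α = 8.51, σ_y = 46.30 → σ = 55.1 MPa, n = 0.841
Option Z has the lowest safety factor, n = 0.841.

option Z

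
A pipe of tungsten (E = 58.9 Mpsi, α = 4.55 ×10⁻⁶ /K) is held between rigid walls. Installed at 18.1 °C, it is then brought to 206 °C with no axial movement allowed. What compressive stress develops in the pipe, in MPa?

347 MPa

E = 58.9 Mpsi = 406.1 GPa.
ΔT = 187.9 K. Constrained thermal stress σ = E·α·ΔT = 406.1×10³ MPa × 4.55×10⁻⁶ × 187.9 = 347 MPa (compressive).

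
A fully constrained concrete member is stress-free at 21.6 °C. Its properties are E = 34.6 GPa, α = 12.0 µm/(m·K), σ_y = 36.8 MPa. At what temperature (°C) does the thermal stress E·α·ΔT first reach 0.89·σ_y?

E·α·ΔT = 32.75 MPa ⇒ ΔT = 32.75 / (34.60×10³ × 12.0×10⁻⁶) = 78.88 K.
T = 21.6 + 78.88 = 100.5 °C.

100 °C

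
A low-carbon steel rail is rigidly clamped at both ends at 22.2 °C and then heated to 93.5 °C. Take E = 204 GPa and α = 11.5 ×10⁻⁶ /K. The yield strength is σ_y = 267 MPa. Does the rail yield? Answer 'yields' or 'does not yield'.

does not yield

ΔT = 71.30 K. Constrained thermal stress σ = E·α·ΔT = 204.0×10³ MPa × 11.5×10⁻⁶ × 71.30 = 167 MPa (compressive).
Compare to σ_y = 267 MPa: σ < σ_y, so it does not yield.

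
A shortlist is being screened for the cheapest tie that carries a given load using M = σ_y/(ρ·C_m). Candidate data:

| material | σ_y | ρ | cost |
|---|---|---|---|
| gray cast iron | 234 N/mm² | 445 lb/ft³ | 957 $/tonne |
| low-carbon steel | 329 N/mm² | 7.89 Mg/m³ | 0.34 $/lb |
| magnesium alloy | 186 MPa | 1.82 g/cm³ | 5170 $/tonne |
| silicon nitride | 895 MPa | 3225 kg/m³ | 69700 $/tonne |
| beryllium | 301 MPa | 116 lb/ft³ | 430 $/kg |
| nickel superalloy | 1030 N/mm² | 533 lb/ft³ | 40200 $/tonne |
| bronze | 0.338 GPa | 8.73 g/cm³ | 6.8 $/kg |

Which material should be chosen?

low-carbon steel

In SI units:
  gray cast iron: σ_y = 234.0 MPa, ρ = 7128 kg/m³, cost = 0.9570 $/kg
  low-carbon steel: σ_y = 329.0 MPa, ρ = 7890 kg/m³, cost = 0.7496 $/kg
  magnesium alloy: σ_y = 186.0 MPa, ρ = 1820 kg/m³, cost = 5.170 $/kg
  silicon nitride: σ_y = 895.0 MPa, ρ = 3225 kg/m³, cost = 69.70 $/kg
  beryllium: σ_y = 301.0 MPa, ρ = 1858 kg/m³, cost = 430.0 $/kg
  nickel superalloy: σ_y = 1030 MPa, ρ = 8538 kg/m³, cost = 40.20 $/kg
  bronze: σ_y = 338.0 MPa, ρ = 8730 kg/m³, cost = 6.800 $/kg
  low-carbon steel: M = 55.6 kN·m per $
  gray cast iron: M = 34.3 kN·m per $
  magnesium alloy: M = 19.8 kN·m per $
  bronze: M = 5.69 kN·m per $
  silicon nitride: M = 3.98 kN·m per $
  nickel superalloy: M = 3.00 kN·m per $
  beryllium: M = 0.377 kN·m per $
Highest index: low-carbon steel.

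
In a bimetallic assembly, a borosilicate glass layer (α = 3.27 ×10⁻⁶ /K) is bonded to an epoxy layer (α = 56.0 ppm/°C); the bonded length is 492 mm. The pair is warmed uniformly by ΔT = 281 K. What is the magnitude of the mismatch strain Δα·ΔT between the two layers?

0.0148

Δα = |3.27 − 56.0|×10⁻⁶/K = 52.7×10⁻⁶/K.
Mismatch strain = Δα·ΔT = 52.7×10⁻⁶ × 281.0 = 0.0148.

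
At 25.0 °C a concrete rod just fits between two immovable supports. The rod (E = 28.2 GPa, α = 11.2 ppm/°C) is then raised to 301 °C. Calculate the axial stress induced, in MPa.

87.2 MPa

ΔT = 276.0 K. Constrained thermal stress σ = E·α·ΔT = 28.20×10³ MPa × 11.2×10⁻⁶ × 276.0 = 87.2 MPa (compressive).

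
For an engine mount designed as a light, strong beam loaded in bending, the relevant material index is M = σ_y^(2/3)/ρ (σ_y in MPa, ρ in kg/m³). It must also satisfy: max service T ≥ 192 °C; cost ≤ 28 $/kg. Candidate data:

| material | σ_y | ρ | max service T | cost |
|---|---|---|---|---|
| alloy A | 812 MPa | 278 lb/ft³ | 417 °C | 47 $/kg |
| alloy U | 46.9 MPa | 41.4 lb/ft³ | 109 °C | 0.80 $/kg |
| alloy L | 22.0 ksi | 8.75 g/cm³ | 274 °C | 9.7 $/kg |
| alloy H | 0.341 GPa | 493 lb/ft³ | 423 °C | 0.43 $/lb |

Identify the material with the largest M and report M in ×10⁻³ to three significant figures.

Screen on constraints: max service T ≥ 192 °C; cost ≤ 28 $/kg. Survivors: alloy L, alloy H.
Normalizing units and computing the index:
  alloy L: σ_y = 151.7 MPa, ρ = 8750 kg/m³
  alloy H: σ_y = 341.0 MPa, ρ = 7897 kg/m³
  alloy H: M = 6.18×10⁻³
  alloy L: M = 3.25×10⁻³
Highest index: alloy H.

alloy H, M = 6.18×10⁻³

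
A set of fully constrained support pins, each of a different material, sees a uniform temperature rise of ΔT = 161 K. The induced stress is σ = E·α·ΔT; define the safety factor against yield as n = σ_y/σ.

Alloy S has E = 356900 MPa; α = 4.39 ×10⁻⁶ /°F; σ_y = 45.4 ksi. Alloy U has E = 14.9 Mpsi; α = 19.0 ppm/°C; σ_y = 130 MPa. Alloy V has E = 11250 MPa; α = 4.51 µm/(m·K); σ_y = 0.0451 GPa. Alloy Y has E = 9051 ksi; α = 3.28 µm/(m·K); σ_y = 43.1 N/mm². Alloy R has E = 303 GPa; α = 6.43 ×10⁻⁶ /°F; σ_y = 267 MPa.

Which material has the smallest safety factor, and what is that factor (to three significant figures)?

With everything in SI (GPa, ×10⁻⁶/K, MPa):
  alloy S: E = 356.9, α = 7.90, σ_y = 313.0 → σ = 454 MPa, n = 0.689
  alloy U: E = 102.7, α = 19.0, σ_y = 130.0 → σ = 314 MPa, n = 0.414
  alloy V: E = 11.25, α = 4.51, σ_y = 45.10 → σ = 8.17 MPa, n = 5.52
  alloy Y: E = 62.40, α = 3.28, σ_y = 43.10 → σ = 33.0 MPa, n = 1.31
  alloy R: E = 303.0, α = 11.6, σ_y = 267.0 → σ = 565 MPa, n = 0.473
The minimum is alloy U at n = 0.414.

alloy U, n = 0.414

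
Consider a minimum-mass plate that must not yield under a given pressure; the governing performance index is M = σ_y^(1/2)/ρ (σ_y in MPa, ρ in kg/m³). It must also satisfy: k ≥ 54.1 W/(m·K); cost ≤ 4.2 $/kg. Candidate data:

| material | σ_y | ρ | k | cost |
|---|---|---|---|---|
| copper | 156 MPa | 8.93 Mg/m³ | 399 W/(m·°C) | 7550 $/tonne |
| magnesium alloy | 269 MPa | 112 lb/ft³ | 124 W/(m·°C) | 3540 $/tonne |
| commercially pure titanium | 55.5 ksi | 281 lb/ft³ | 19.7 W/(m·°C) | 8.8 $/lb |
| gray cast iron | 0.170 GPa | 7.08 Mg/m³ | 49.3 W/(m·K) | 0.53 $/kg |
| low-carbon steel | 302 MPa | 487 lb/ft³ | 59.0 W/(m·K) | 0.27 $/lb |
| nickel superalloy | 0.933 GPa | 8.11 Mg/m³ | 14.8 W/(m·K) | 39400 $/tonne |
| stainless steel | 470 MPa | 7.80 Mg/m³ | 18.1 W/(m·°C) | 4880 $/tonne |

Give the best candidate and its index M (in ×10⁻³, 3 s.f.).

magnesium alloy, M = 9.14×10⁻³

Screen on constraints: k ≥ 54.1 W/(m·K); cost ≤ 4.2 $/kg. Survivors: magnesium alloy, low-carbon steel.
Convert each candidate to consistent units, then evaluate M:
  magnesium alloy: σ_y = 269.0 MPa, ρ = 1794 kg/m³
  low-carbon steel: σ_y = 302.0 MPa, ρ = 7801 kg/m³
  magnesium alloy: M = 9.14×10⁻³
  low-carbon steel: M = 2.23×10⁻³
Magnesium alloy has the largest M.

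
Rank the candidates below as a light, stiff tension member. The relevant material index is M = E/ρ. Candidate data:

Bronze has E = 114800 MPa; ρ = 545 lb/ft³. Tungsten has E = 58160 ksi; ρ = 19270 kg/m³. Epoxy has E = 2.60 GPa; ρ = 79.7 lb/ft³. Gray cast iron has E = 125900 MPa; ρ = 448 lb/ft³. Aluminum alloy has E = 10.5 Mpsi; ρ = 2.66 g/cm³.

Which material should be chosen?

In SI units:
  bronze: E = 114.8 GPa, ρ = 8730 kg/m³
  tungsten: E = 401.0 GPa, ρ = 19270 kg/m³
  epoxy: E = 2.600 GPa, ρ = 1277 kg/m³
  gray cast iron: E = 125.9 GPa, ρ = 7176 kg/m³
  aluminum alloy: E = 72.39 GPa, ρ = 2660 kg/m³
  aluminum alloy: M = 27.2 MN·m/kg
  tungsten: M = 20.8 MN·m/kg
  gray cast iron: M = 17.5 MN·m/kg
  bronze: M = 13.1 MN·m/kg
  epoxy: M = 2.04 MN·m/kg
Aluminum alloy ranks first.

aluminum alloy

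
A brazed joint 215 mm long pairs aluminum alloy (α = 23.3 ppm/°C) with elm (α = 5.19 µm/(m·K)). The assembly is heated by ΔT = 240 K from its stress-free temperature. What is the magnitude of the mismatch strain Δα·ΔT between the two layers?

4.35×10⁻³

Δα = |23.3 − 5.19|×10⁻⁶/K = 18.1×10⁻⁶/K.
Mismatch strain = Δα·ΔT = 18.1×10⁻⁶ × 240.0 = 4.35×10⁻³.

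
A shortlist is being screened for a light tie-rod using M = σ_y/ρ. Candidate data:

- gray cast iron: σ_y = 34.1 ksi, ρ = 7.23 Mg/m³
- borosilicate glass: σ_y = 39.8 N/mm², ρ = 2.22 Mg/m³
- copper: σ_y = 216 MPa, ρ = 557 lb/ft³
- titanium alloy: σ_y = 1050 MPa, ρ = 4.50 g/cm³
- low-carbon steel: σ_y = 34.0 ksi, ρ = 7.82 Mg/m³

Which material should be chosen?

Putting every candidate on a common basis:
  gray cast iron: σ_y = 235.1 MPa, ρ = 7230 kg/m³
  borosilicate glass: σ_y = 39.80 MPa, ρ = 2220 kg/m³
  copper: σ_y = 216.0 MPa, ρ = 8922 kg/m³
  titanium alloy: σ_y = 1050 MPa, ρ = 4500 kg/m³
  low-carbon steel: σ_y = 234.4 MPa, ρ = 7820 kg/m³
  titanium alloy: M = 233 kN·m/kg
  gray cast iron: M = 32.5 kN·m/kg
  low-carbon steel: M = 30.0 kN·m/kg
  copper: M = 24.2 kN·m/kg
  borosilicate glass: M = 17.9 kN·m/kg
Titanium alloy has the largest M.

titanium alloy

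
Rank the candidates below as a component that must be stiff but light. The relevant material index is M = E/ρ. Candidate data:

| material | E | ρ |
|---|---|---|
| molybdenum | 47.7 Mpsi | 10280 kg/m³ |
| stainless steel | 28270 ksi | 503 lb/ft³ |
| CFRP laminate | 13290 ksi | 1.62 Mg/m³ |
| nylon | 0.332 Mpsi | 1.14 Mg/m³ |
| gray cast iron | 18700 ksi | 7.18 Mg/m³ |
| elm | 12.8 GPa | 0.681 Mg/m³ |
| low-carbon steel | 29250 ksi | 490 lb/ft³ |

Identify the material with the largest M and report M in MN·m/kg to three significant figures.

CFRP laminate, M = 56.6 MN·m/kg

Normalizing units and computing the index:
  molybdenum: E = 328.9 GPa, ρ = 10280 kg/m³
  stainless steel: E = 194.9 GPa, ρ = 8057 kg/m³
  CFRP laminate: E = 91.63 GPa, ρ = 1620 kg/m³
  nylon: E = 2.289 GPa, ρ = 1140 kg/m³
  gray cast iron: E = 128.9 GPa, ρ = 7180 kg/m³
  elm: E = 12.80 GPa, ρ = 681.0 kg/m³
  low-carbon steel: E = 201.7 GPa, ρ = 7849 kg/m³
  CFRP laminate: M = 56.6 MN·m/kg
  molybdenum: M = 32.0 MN·m/kg
  low-carbon steel: M = 25.7 MN·m/kg
  stainless steel: M = 24.2 MN·m/kg
  elm: M = 18.8 MN·m/kg
  gray cast iron: M = 18.0 MN·m/kg
  nylon: M = 2.01 MN·m/kg
CFRP laminate ranks first.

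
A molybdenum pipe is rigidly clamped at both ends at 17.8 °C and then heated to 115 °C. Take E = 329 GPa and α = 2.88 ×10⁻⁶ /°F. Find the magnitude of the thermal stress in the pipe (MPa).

α = 2.88×10⁻⁶/°F × 9/5 = 5.18×10⁻⁶/K.
ΔT = 97.20 K. Constrained thermal stress σ = E·α·ΔT = 329.0×10³ MPa × 5.18×10⁻⁶ × 97.20 = 166 MPa (compressive).

166 MPa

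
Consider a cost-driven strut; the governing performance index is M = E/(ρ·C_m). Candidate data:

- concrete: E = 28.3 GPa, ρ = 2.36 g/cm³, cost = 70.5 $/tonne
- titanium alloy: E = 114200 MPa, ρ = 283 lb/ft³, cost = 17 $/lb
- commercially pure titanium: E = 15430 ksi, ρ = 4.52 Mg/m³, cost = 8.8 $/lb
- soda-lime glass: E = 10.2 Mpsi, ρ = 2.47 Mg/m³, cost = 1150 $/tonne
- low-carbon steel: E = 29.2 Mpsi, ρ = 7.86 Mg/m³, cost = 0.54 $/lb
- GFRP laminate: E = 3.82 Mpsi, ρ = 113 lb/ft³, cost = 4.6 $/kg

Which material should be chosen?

Putting every candidate on a common basis:
  concrete: E = 28.30 GPa, ρ = 2360 kg/m³, cost = 0.07050 $/kg
  titanium alloy: E = 114.2 GPa, ρ = 4533 kg/m³, cost = 37.48 $/kg
  commercially pure titanium: E = 106.4 GPa, ρ = 4520 kg/m³, cost = 19.40 $/kg
  soda-lime glass: E = 70.33 GPa, ρ = 2470 kg/m³, cost = 1.150 $/kg
  low-carbon steel: E = 201.3 GPa, ρ = 7860 kg/m³, cost = 1.190 $/kg
  GFRP laminate: E = 26.34 GPa, ρ = 1810 kg/m³, cost = 4.600 $/kg
  concrete: M = 170 MN·m per $
  soda-lime glass: M = 24.8 MN·m per $
  low-carbon steel: M = 21.5 MN·m per $
  GFRP laminate: M = 3.16 MN·m per $
  commercially pure titanium: M = 1.21 MN·m per $
  titanium alloy: M = 0.672 MN·m per $
Concrete has the largest M.

concrete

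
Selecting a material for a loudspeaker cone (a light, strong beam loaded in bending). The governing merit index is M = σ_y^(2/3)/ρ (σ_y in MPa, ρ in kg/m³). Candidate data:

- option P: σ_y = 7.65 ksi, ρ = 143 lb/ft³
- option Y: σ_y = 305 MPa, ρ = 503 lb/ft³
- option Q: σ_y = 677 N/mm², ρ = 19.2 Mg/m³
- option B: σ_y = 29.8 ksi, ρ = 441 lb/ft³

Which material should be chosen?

option P

Putting every candidate on a common basis:
  option P: σ_y = 52.74 MPa, ρ = 2291 kg/m³
  option Y: σ_y = 305.0 MPa, ρ = 8057 kg/m³
  option Q: σ_y = 677.0 MPa, ρ = 19200 kg/m³
  option B: σ_y = 205.5 MPa, ρ = 7064 kg/m³
  option P: M = 6.14×10⁻³
  option Y: M = 5.62×10⁻³
  option B: M = 4.93×10⁻³
  option Q: M = 4.02×10⁻³
Option P ranks first.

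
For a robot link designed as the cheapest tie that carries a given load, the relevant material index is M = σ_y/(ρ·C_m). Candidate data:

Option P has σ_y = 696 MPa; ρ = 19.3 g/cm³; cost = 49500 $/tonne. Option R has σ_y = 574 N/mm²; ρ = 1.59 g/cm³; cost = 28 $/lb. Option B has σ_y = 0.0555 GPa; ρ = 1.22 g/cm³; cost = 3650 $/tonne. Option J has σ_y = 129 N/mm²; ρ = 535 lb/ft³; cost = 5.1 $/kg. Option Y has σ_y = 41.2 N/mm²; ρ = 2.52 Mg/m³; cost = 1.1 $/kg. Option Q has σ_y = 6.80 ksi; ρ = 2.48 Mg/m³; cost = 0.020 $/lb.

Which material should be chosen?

Normalizing units and computing the index:
  option P: σ_y = 696.0 MPa, ρ = 19300 kg/m³, cost = 49.50 $/kg
  option R: σ_y = 574.0 MPa, ρ = 1590 kg/m³, cost = 61.73 $/kg
  option B: σ_y = 55.50 MPa, ρ = 1220 kg/m³, cost = 3.650 $/kg
  option J: σ_y = 129.0 MPa, ρ = 8570 kg/m³, cost = 5.100 $/kg
  option Y: σ_y = 41.20 MPa, ρ = 2520 kg/m³, cost = 1.100 $/kg
  option Q: σ_y = 46.88 MPa, ρ = 2480 kg/m³, cost = 0.04409 $/kg
  option Q: M = 429 kN·m per $
  option Y: M = 14.9 kN·m per $
  option B: M = 12.5 kN·m per $
  option R: M = 5.85 kN·m per $
  option J: M = 2.95 kN·m per $
  option P: M = 0.729 kN·m per $
The maximum is for option Q.

option Q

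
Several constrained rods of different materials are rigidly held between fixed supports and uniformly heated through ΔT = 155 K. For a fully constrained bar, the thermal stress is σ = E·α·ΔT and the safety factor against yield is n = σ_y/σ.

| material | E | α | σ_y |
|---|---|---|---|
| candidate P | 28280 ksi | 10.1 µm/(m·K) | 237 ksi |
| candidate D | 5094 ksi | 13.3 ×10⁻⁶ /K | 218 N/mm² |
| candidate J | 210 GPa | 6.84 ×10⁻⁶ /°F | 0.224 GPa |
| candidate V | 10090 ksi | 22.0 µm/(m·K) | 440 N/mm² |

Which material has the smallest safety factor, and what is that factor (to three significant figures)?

candidate J, n = 0.559

Per material, after unit conversion:
  candidate P: E = 195.0, α = 10.1, σ_y = 1634 → σ = 305 MPa, n = 5.35
  candidate D: E = 35.12, α = 13.3, σ_y = 218.0 → σ = 72.4 MPa, n = 3.01
  candidate J: E = 210.0, α = 12.3, σ_y = 224.0 → σ = 401 MPa, n = 0.559
  candidate V: E = 69.57, α = 22.0, σ_y = 440.0 → σ = 237 MPa, n = 1.85
Smallest n: candidate J with n = 0.559.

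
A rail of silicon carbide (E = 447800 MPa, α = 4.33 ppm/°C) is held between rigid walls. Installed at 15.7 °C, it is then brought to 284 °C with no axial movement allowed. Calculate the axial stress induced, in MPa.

520 MPa

E = 447800 MPa = 447.8 GPa.
ΔT = 268.3 K. Constrained thermal stress σ = E·α·ΔT = 447.8×10³ MPa × 4.33×10⁻⁶ × 268.3 = 520 MPa (compressive).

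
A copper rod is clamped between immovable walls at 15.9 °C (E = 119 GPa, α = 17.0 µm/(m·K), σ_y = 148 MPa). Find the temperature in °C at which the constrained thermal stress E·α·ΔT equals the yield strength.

89.1 °C

E·α·ΔT = 148.0 MPa ⇒ ΔT = 148.0 / (119.0×10³ × 17.0×10⁻⁶) = 73.16 K.
T = 15.9 + 73.16 = 89.06 °C.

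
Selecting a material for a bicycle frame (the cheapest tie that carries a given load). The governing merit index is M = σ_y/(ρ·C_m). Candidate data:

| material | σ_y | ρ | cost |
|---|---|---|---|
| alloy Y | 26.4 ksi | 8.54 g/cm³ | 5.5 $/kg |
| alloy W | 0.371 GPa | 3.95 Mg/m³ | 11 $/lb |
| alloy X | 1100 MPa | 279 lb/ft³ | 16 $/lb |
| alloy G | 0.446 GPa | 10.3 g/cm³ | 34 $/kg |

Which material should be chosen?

Normalizing units and computing the index:
  alloy Y: σ_y = 182.0 MPa, ρ = 8540 kg/m³, cost = 5.500 $/kg
  alloy W: σ_y = 371.0 MPa, ρ = 3950 kg/m³, cost = 24.25 $/kg
  alloy X: σ_y = 1100 MPa, ρ = 4469 kg/m³, cost = 35.27 $/kg
  alloy G: σ_y = 446.0 MPa, ρ = 10300 kg/m³, cost = 34.00 $/kg
  alloy X: M = 6.98 kN·m per $
  alloy Y: M = 3.88 kN·m per $
  alloy W: M = 3.87 kN·m per $
  alloy G: M = 1.27 kN·m per $
Alloy X ranks first.

alloy X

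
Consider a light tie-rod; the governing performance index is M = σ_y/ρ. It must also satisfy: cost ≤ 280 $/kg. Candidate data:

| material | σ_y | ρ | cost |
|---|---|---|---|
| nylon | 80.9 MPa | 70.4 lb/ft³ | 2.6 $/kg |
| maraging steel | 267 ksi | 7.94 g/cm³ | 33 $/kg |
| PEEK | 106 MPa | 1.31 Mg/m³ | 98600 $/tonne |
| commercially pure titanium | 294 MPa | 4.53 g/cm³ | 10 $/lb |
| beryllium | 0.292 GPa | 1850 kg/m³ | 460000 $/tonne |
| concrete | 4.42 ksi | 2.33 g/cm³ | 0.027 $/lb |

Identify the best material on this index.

Screen on constraints: cost ≤ 280 $/kg. Survivors: nylon, maraging steel, PEEK, commercially pure titanium, concrete.
Putting every candidate on a common basis:
  nylon: σ_y = 80.90 MPa, ρ = 1128 kg/m³
  maraging steel: σ_y = 1841 MPa, ρ = 7940 kg/m³
  PEEK: σ_y = 106.0 MPa, ρ = 1310 kg/m³
  commercially pure titanium: σ_y = 294.0 MPa, ρ = 4530 kg/m³
  concrete: σ_y = 30.47 MPa, ρ = 2330 kg/m³
  maraging steel: M = 232 kN·m/kg
  PEEK: M = 80.9 kN·m/kg
  nylon: M = 71.7 kN·m/kg
  commercially pure titanium: M = 64.9 kN·m/kg
  concrete: M = 13.1 kN·m/kg
Maraging steel ranks first.

maraging steel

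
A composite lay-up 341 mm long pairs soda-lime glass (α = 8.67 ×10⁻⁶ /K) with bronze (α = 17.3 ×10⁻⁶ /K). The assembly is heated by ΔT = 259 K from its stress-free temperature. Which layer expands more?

α(soda-lime glass) = 8.67×10⁻⁶/K vs α(bronze) = 17.3×10⁻⁶/K.
Higher α expands more for the same ΔT: bronze.

bronze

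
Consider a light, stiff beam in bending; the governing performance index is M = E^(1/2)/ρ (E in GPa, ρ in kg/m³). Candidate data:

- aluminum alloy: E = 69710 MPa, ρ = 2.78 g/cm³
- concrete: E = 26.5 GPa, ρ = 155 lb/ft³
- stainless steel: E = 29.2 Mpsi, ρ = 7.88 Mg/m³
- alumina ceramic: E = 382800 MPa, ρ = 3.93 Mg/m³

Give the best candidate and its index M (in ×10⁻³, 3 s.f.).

After converting to SI:
  aluminum alloy: E = 69.71 GPa, ρ = 2780 kg/m³
  concrete: E = 26.50 GPa, ρ = 2483 kg/m³
  stainless steel: E = 201.3 GPa, ρ = 7880 kg/m³
  alumina ceramic: E = 382.8 GPa, ρ = 3930 kg/m³
  alumina ceramic: M = 4.98×10⁻³
  aluminum alloy: M = 3.00×10⁻³
  concrete: M = 2.07×10⁻³
  stainless steel: M = 1.80×10⁻³
Highest index: alumina ceramic.

alumina ceramic, M = 4.98×10⁻³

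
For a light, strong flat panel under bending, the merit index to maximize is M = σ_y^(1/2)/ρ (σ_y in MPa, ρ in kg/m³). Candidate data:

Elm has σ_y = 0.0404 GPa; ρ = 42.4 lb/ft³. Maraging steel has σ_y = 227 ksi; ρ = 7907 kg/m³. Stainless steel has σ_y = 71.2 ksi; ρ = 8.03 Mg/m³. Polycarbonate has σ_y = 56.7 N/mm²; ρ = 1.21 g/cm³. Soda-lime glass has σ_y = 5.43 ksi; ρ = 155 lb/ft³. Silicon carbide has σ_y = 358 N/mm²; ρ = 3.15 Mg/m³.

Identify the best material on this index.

elm

After converting to SI:
  elm: σ_y = 40.40 MPa, ρ = 679.2 kg/m³
  maraging steel: σ_y = 1565 MPa, ρ = 7907 kg/m³
  stainless steel: σ_y = 490.9 MPa, ρ = 8030 kg/m³
  polycarbonate: σ_y = 56.70 MPa, ρ = 1210 kg/m³
  soda-lime glass: σ_y = 37.44 MPa, ρ = 2483 kg/m³
  silicon carbide: σ_y = 358.0 MPa, ρ = 3150 kg/m³
  elm: M = 9.36×10⁻³
  polycarbonate: M = 6.22×10⁻³
  silicon carbide: M = 6.01×10⁻³
  maraging steel: M = 5.00×10⁻³
  stainless steel: M = 2.76×10⁻³
  soda-lime glass: M = 2.46×10⁻³
Elm has the largest M.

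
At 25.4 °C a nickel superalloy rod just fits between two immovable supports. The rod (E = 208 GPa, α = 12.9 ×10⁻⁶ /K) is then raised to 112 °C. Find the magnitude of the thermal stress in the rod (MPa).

ΔT = 86.60 K. Constrained thermal stress σ = E·α·ΔT = 208.0×10³ MPa × 12.9×10⁻⁶ × 86.60 = 232 MPa (compressive).

232 MPa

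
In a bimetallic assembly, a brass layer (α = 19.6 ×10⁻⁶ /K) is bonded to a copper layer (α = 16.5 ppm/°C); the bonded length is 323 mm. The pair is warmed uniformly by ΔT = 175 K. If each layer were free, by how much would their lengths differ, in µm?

Δα = |19.6 − 16.5|×10⁻⁶/K = 3.10×10⁻⁶/K.
ΔL_mismatch = Δα·L·ΔT = 3.10×10⁻⁶ × 323.0 mm × 175.0 K = 175 µm.

175 µm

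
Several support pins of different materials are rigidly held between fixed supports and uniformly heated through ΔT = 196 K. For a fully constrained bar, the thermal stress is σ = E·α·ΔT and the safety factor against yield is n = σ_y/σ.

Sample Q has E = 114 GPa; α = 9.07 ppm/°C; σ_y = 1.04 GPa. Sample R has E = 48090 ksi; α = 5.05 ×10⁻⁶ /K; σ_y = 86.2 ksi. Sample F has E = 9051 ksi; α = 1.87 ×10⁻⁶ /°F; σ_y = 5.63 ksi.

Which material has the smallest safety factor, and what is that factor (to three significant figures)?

Per material, after unit conversion:
  sample Q: E = 114.0, α = 9.07, σ_y = 1040 → σ = 203 MPa, n = 5.13
  sample R: E = 331.6, α = 5.05, σ_y = 594.3 → σ = 328 MPa, n = 1.81
  sample F: E = 62.40, α = 3.37, σ_y = 38.82 → σ = 41.2 MPa, n = 0.943
The minimum is sample F at n = 0.943.

sample F, n = 0.943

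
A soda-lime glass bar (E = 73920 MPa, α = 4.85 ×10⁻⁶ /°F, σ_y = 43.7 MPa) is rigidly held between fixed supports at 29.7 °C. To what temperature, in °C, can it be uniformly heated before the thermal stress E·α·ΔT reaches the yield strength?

97.4 °C

E = 73920 MPa = 73.92 GPa.
α = 4.85×10⁻⁶/°F × 9/5 = 8.73×10⁻⁶/K.
E·α·ΔT = 43.70 MPa ⇒ ΔT = 43.70 / (73.92×10³ × 8.73×10⁻⁶) = 67.72 K.
T = 29.7 + 67.72 = 97.42 °C.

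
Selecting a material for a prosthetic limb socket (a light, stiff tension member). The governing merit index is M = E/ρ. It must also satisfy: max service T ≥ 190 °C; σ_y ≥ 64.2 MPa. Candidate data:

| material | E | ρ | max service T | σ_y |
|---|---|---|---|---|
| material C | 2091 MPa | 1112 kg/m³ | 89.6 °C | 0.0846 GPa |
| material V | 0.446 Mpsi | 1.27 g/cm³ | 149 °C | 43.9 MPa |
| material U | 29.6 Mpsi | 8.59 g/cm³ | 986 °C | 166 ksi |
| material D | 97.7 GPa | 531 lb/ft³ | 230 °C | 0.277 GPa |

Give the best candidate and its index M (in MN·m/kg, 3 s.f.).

material U, M = 23.8 MN·m/kg

Screen on constraints: max service T ≥ 190 °C; σ_y ≥ 64.2 MPa. Survivors: material U, material D.
Putting every candidate on a common basis:
  material U: E = 204.1 GPa, ρ = 8590 kg/m³
  material D: E = 97.70 GPa, ρ = 8506 kg/m³
  material U: M = 23.8 MN·m/kg
  material D: M = 11.5 MN·m/kg
Material U ranks first.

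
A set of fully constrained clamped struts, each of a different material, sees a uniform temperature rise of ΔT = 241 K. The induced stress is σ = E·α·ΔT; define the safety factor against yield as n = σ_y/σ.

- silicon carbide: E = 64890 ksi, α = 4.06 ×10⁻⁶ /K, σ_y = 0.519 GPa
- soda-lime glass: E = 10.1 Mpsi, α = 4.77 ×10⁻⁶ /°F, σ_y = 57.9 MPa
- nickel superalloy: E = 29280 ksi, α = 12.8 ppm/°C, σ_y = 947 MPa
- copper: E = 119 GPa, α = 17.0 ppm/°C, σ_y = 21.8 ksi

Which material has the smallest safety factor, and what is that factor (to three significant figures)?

With everything in SI (GPa, ×10⁻⁶/K, MPa):
  silicon carbide: E = 447.4, α = 4.06, σ_y = 519.0 → σ = 438 MPa, n = 1.19
  soda-lime glass: E = 69.64, α = 8.59, σ_y = 57.90 → σ = 144 MPa, n = 0.402
  nickel superalloy: E = 201.9, α = 12.8, σ_y = 947.0 → σ = 623 MPa, n = 1.52
  copper: E = 119.0, α = 17.0, σ_y = 150.3 → σ = 488 MPa, n = 0.308
The minimum is copper at n = 0.308.

copper, n = 0.308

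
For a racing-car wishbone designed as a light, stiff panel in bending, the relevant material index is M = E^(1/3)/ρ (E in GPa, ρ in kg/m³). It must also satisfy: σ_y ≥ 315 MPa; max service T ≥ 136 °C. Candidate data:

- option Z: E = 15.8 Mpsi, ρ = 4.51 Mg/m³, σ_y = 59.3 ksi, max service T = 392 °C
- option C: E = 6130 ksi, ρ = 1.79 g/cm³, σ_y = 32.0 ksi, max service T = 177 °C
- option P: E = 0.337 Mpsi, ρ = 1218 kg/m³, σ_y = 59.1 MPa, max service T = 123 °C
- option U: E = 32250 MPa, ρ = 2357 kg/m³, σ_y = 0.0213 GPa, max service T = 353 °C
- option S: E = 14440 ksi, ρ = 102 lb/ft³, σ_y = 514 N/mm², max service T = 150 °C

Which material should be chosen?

Screen on constraints: σ_y ≥ 315 MPa; max service T ≥ 136 °C. Survivors: option Z, option S.
Normalizing units and computing the index:
  option Z: E = 108.9 GPa, ρ = 4510 kg/m³
  option S: E = 99.56 GPa, ρ = 1634 kg/m³
  option S: M = 2.84×10⁻³
  option Z: M = 1.06×10⁻³
The maximum is for option S.

option S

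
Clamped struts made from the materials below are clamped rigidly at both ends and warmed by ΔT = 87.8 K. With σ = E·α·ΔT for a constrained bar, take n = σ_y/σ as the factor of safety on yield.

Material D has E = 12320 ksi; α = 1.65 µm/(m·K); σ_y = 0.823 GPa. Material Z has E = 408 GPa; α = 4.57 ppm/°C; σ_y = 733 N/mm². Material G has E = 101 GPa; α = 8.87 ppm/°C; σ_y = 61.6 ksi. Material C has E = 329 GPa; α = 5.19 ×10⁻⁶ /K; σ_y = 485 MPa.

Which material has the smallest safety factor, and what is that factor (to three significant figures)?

material C, n = 3.24

Per material, after unit conversion:
  material D: E = 84.94, α = 1.65, σ_y = 823.0 → σ = 12.3 MPa, n = 66.9
  material Z: E = 408.0, α = 4.57, σ_y = 733.0 → σ = 164 MPa, n = 4.48
  material G: E = 101.0, α = 8.87, σ_y = 424.7 → σ = 78.7 MPa, n = 5.40
  material C: E = 329.0, α = 5.19, σ_y = 485.0 → σ = 150 MPa, n = 3.24
Material C has the lowest safety factor, n = 3.24.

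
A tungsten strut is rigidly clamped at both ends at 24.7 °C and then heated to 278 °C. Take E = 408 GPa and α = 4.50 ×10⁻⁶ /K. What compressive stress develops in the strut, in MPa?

ΔT = 253.3 K. Constrained thermal stress σ = E·α·ΔT = 408.0×10³ MPa × 4.50×10⁻⁶ × 253.3 = 465 MPa (compressive).

465 MPa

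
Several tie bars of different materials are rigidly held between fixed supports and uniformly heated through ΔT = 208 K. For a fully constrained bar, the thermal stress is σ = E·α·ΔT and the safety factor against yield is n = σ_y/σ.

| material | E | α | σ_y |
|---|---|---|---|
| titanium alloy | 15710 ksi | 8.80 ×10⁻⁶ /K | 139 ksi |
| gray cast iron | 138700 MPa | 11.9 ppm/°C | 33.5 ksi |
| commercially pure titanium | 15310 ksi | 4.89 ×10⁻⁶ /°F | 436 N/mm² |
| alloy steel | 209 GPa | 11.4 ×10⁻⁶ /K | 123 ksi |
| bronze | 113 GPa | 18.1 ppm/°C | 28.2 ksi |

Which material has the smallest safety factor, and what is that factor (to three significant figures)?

bronze, n = 0.457

Per material, after unit conversion:
  titanium alloy: E = 108.3, α = 8.80, σ_y = 958.4 → σ = 198 MPa, n = 4.83
  gray cast iron: E = 138.7, α = 11.9, σ_y = 231.0 → σ = 343 MPa, n = 0.673
  commercially pure titanium: E = 105.6, α = 8.80, σ_y = 436.0 → σ = 193 MPa, n = 2.26
  alloy steel: E = 209.0, α = 11.4, σ_y = 848.1 → σ = 496 MPa, n = 1.71
  bronze: E = 113.0, α = 18.1, σ_y = 194.4 → σ = 425 MPa, n = 0.457
Bronze has the lowest safety factor, n = 0.457.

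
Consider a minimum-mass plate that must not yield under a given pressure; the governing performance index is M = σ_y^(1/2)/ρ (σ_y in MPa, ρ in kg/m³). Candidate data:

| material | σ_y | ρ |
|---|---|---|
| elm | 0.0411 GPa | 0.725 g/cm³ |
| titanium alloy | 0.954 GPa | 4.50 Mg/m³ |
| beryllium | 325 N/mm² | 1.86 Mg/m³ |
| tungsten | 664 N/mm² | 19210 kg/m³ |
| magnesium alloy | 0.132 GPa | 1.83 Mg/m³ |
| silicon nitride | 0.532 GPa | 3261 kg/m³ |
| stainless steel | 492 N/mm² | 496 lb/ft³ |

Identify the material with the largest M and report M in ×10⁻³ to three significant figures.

beryllium, M = 9.69×10⁻³

After converting to SI:
  elm: σ_y = 41.10 MPa, ρ = 725.0 kg/m³
  titanium alloy: σ_y = 954.0 MPa, ρ = 4500 kg/m³
  beryllium: σ_y = 325.0 MPa, ρ = 1860 kg/m³
  tungsten: σ_y = 664.0 MPa, ρ = 19210 kg/m³
  magnesium alloy: σ_y = 132.0 MPa, ρ = 1830 kg/m³
  silicon nitride: σ_y = 532.0 MPa, ρ = 3261 kg/m³
  stainless steel: σ_y = 492.0 MPa, ρ = 7945 kg/m³
  beryllium: M = 9.69×10⁻³
  elm: M = 8.84×10⁻³
  silicon nitride: M = 7.07×10⁻³
  titanium alloy: M = 6.86×10⁻³
  magnesium alloy: M = 6.28×10⁻³
  stainless steel: M = 2.79×10⁻³
  tungsten: M = 1.34×10⁻³
Beryllium ranks first.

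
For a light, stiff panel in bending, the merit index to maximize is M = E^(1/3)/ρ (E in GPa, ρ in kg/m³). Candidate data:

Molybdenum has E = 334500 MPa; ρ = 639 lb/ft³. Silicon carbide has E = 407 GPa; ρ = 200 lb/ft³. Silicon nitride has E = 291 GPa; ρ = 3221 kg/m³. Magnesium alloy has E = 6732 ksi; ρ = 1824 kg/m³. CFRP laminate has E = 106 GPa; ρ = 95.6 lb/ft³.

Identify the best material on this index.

CFRP laminate

Convert each candidate to consistent units, then evaluate M:
  molybdenum: E = 334.5 GPa, ρ = 10240 kg/m³
  silicon carbide: E = 407.0 GPa, ρ = 3204 kg/m³
  silicon nitride: E = 291.0 GPa, ρ = 3221 kg/m³
  magnesium alloy: E = 46.42 GPa, ρ = 1824 kg/m³
  CFRP laminate: E = 106.0 GPa, ρ = 1531 kg/m³
  CFRP laminate: M = 3.09×10⁻³
  silicon carbide: M = 2.31×10⁻³
  silicon nitride: M = 2.06×10⁻³
  magnesium alloy: M = 1.97×10⁻³
  molybdenum: M = 0.678×10⁻³
CFRP laminate ranks first.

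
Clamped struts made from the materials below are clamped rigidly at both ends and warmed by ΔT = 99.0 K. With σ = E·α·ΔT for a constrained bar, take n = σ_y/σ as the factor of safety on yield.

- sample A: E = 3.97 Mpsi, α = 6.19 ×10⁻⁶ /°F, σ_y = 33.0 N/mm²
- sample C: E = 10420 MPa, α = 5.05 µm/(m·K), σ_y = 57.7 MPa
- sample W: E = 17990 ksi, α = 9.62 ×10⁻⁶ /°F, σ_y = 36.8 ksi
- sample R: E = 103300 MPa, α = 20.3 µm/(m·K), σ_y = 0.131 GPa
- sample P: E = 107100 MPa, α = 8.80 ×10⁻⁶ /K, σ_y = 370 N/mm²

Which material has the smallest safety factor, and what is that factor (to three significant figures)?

With everything in SI (GPa, ×10⁻⁶/K, MPa):
  sample A: E = 27.37, α = 11.1, σ_y = 33.00 → σ = 30.2 MPa, n = 1.09
  sample C: E = 10.42, α = 5.05, σ_y = 57.70 → σ = 5.21 MPa, n = 11.1
  sample W: E = 124.0, α = 17.3, σ_y = 253.7 → σ = 213 MPa, n = 1.19
  sample R: E = 103.3, α = 20.3, σ_y = 131.0 → σ = 208 MPa, n = 0.631
  sample P: E = 107.1, α = 8.80, σ_y = 370.0 → σ = 93.3 MPa, n = 3.97
The minimum is sample R at n = 0.631.

sample R, n = 0.631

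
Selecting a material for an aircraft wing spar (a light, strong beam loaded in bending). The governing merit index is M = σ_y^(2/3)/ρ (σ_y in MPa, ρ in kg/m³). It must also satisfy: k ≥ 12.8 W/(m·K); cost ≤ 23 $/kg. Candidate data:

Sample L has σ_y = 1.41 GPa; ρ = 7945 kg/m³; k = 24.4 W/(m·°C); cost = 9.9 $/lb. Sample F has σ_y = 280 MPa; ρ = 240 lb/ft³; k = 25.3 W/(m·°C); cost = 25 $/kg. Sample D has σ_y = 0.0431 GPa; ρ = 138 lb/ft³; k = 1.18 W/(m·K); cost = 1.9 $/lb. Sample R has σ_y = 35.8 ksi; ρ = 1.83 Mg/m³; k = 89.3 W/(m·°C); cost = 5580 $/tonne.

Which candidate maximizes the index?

sample R

Screen on constraints: k ≥ 12.8 W/(m·K); cost ≤ 23 $/kg. Survivors: sample L, sample R.
Putting every candidate on a common basis:
  sample L: σ_y = 1410 MPa, ρ = 7945 kg/m³
  sample R: σ_y = 246.8 MPa, ρ = 1830 kg/m³
  sample R: M = 21.5×10⁻³
  sample L: M = 15.8×10⁻³
The maximum is for sample R.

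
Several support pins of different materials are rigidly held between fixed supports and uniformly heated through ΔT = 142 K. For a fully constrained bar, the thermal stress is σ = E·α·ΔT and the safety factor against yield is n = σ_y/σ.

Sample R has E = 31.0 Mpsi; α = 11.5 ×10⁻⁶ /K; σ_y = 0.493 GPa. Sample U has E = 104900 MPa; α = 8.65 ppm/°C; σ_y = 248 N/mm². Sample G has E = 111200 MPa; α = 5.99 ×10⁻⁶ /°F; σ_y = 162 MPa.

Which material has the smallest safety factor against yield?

sample G

Per material, after unit conversion:
  sample R: E = 213.7, α = 11.5, σ_y = 493.0 → σ = 349 MPa, n = 1.41
  sample U: E = 104.9, α = 8.65, σ_y = 248.0 → σ = 129 MPa, n = 1.92
  sample G: E = 111.2, α = 10.8, σ_y = 162.0 → σ = 170 MPa, n = 0.952
Sample G has the lowest safety factor, n = 0.952.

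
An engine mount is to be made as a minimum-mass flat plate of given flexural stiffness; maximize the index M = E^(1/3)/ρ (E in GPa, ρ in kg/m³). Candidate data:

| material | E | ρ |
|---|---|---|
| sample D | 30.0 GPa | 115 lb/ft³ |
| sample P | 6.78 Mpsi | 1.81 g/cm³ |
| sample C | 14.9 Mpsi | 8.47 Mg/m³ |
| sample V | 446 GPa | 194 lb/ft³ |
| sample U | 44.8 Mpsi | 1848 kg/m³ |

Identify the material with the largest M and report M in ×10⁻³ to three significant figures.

sample U, M = 3.66×10⁻³

Putting every candidate on a common basis:
  sample D: E = 30.00 GPa, ρ = 1842 kg/m³
  sample P: E = 46.75 GPa, ρ = 1810 kg/m³
  sample C: E = 102.7 GPa, ρ = 8470 kg/m³
  sample V: E = 446.0 GPa, ρ = 3108 kg/m³
  sample U: E = 308.9 GPa, ρ = 1848 kg/m³
  sample U: M = 3.66×10⁻³
  sample V: M = 2.46×10⁻³
  sample P: M = 1.99×10⁻³
  sample D: M = 1.69×10⁻³
  sample C: M = 0.553×10⁻³
Sample U has the largest M.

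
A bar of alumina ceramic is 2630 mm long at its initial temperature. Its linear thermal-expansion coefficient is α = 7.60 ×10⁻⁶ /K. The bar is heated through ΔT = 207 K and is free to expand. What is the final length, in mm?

2634.1 mm

ΔL = α·L₀·ΔT = 7.60×10⁻⁶ × 2630 mm × 207.0 K = 4.14 mm.
L = L₀ + ΔL = 2630 + 4.14 = 2634.1 mm.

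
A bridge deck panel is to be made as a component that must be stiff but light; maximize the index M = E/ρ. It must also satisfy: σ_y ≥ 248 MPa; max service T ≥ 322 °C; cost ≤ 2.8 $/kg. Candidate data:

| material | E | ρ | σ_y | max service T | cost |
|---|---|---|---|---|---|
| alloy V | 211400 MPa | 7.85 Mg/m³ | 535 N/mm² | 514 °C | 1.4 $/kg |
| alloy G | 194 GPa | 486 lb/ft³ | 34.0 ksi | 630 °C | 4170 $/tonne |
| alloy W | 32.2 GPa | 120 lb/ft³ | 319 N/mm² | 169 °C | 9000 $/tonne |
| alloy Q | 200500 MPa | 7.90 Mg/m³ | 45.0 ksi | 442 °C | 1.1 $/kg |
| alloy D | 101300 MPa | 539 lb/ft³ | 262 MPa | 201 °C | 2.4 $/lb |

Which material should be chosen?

Screen on constraints: σ_y ≥ 248 MPa; max service T ≥ 322 °C; cost ≤ 2.8 $/kg. Survivors: alloy V, alloy Q.
In SI units:
  alloy V: E = 211.4 GPa, ρ = 7850 kg/m³
  alloy Q: E = 200.5 GPa, ρ = 7900 kg/m³
  alloy V: M = 26.9 MN·m/kg
  alloy Q: M = 25.4 MN·m/kg
Highest index: alloy V.

alloy V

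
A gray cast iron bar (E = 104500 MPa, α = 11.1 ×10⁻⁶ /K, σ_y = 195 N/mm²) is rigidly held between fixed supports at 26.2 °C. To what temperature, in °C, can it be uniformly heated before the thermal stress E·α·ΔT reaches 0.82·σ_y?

164 °C

E = 104500 MPa = 104.5 GPa.
σ_y = 195 N/mm² = 195.0 MPa.
E·α·ΔT = 159.9 MPa ⇒ ΔT = 159.9 / (104.5×10³ × 11.1×10⁻⁶) = 137.9 K.
T = 26.2 + 137.9 = 164.1 °C.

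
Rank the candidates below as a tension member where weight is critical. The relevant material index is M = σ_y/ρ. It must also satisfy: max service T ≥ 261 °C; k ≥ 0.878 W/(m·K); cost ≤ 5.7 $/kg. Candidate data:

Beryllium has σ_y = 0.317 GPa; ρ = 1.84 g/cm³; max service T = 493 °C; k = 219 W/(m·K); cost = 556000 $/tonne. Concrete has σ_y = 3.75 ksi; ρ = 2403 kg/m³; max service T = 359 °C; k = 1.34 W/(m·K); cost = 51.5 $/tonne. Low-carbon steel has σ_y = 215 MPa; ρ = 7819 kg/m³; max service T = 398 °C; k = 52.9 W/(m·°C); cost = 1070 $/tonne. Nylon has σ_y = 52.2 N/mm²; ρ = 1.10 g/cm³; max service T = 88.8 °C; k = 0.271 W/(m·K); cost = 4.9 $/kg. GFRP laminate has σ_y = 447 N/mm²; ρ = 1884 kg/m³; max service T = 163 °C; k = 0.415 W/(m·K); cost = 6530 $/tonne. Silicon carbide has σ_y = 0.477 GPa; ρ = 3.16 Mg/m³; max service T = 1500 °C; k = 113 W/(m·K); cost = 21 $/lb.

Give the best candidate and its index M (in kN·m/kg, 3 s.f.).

low-carbon steel, M = 27.5 kN·m/kg

Screen on constraints: max service T ≥ 261 °C; k ≥ 0.878 W/(m·K); cost ≤ 5.7 $/kg. Survivors: concrete, low-carbon steel.
Normalizing units and computing the index:
  concrete: σ_y = 25.86 MPa, ρ = 2403 kg/m³
  low-carbon steel: σ_y = 215.0 MPa, ρ = 7819 kg/m³
  low-carbon steel: M = 27.5 kN·m/kg
  concrete: M = 10.8 kN·m/kg
Highest index: low-carbon steel.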